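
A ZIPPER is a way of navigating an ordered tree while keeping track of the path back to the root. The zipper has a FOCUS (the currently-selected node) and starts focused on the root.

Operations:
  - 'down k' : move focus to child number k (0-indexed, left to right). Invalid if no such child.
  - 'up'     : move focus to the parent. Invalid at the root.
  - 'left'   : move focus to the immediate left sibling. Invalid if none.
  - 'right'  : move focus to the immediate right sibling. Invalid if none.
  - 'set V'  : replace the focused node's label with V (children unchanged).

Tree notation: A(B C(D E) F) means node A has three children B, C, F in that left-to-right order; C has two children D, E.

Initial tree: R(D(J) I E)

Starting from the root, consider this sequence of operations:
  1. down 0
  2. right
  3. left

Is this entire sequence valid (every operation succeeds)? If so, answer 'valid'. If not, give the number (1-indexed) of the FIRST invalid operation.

Step 1 (down 0): focus=D path=0 depth=1 children=['J'] left=[] right=['I', 'E'] parent=R
Step 2 (right): focus=I path=1 depth=1 children=[] left=['D'] right=['E'] parent=R
Step 3 (left): focus=D path=0 depth=1 children=['J'] left=[] right=['I', 'E'] parent=R

Answer: valid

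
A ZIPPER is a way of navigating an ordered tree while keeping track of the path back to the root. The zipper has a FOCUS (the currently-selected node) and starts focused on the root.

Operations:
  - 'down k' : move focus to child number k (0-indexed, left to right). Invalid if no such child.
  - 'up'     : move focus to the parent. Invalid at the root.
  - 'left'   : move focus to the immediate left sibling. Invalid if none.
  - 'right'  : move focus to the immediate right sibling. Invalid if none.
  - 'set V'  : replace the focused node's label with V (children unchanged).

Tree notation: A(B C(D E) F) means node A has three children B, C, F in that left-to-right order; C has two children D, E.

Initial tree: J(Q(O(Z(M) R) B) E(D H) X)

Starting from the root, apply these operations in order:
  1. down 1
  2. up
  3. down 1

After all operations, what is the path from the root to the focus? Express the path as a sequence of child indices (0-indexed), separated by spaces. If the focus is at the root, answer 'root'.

Answer: 1

Derivation:
Step 1 (down 1): focus=E path=1 depth=1 children=['D', 'H'] left=['Q'] right=['X'] parent=J
Step 2 (up): focus=J path=root depth=0 children=['Q', 'E', 'X'] (at root)
Step 3 (down 1): focus=E path=1 depth=1 children=['D', 'H'] left=['Q'] right=['X'] parent=J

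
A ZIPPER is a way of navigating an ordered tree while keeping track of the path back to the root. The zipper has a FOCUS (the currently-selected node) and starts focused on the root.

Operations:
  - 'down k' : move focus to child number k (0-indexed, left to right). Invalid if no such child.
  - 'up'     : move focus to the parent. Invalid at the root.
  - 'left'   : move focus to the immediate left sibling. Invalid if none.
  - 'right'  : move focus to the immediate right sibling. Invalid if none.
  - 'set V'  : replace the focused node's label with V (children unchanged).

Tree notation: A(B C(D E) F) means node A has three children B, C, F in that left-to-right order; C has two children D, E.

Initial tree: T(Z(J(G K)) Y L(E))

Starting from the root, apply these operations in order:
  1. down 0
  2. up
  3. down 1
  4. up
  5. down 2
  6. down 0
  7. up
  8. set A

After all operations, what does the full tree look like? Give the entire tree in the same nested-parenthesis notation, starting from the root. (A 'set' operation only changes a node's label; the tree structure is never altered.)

Step 1 (down 0): focus=Z path=0 depth=1 children=['J'] left=[] right=['Y', 'L'] parent=T
Step 2 (up): focus=T path=root depth=0 children=['Z', 'Y', 'L'] (at root)
Step 3 (down 1): focus=Y path=1 depth=1 children=[] left=['Z'] right=['L'] parent=T
Step 4 (up): focus=T path=root depth=0 children=['Z', 'Y', 'L'] (at root)
Step 5 (down 2): focus=L path=2 depth=1 children=['E'] left=['Z', 'Y'] right=[] parent=T
Step 6 (down 0): focus=E path=2/0 depth=2 children=[] left=[] right=[] parent=L
Step 7 (up): focus=L path=2 depth=1 children=['E'] left=['Z', 'Y'] right=[] parent=T
Step 8 (set A): focus=A path=2 depth=1 children=['E'] left=['Z', 'Y'] right=[] parent=T

Answer: T(Z(J(G K)) Y A(E))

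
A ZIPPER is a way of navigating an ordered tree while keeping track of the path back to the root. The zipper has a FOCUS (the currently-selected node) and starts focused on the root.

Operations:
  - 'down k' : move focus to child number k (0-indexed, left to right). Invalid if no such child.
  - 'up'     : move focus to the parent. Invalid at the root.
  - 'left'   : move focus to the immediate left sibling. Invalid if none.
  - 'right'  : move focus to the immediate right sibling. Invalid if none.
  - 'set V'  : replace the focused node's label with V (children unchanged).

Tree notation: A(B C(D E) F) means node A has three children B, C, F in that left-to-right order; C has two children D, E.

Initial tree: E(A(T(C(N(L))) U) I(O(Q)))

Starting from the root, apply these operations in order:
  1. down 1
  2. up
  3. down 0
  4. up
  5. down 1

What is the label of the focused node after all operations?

Answer: I

Derivation:
Step 1 (down 1): focus=I path=1 depth=1 children=['O'] left=['A'] right=[] parent=E
Step 2 (up): focus=E path=root depth=0 children=['A', 'I'] (at root)
Step 3 (down 0): focus=A path=0 depth=1 children=['T', 'U'] left=[] right=['I'] parent=E
Step 4 (up): focus=E path=root depth=0 children=['A', 'I'] (at root)
Step 5 (down 1): focus=I path=1 depth=1 children=['O'] left=['A'] right=[] parent=E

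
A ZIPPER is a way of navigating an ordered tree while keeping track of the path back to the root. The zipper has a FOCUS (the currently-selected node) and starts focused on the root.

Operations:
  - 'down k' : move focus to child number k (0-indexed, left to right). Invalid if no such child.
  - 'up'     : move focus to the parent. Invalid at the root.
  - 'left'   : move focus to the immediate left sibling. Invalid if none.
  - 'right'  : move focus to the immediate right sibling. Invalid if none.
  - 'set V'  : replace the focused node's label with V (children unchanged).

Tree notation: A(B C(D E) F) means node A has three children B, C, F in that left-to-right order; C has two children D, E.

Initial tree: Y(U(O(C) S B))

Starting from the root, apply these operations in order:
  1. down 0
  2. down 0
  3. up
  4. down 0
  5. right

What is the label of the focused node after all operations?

Answer: S

Derivation:
Step 1 (down 0): focus=U path=0 depth=1 children=['O', 'S', 'B'] left=[] right=[] parent=Y
Step 2 (down 0): focus=O path=0/0 depth=2 children=['C'] left=[] right=['S', 'B'] parent=U
Step 3 (up): focus=U path=0 depth=1 children=['O', 'S', 'B'] left=[] right=[] parent=Y
Step 4 (down 0): focus=O path=0/0 depth=2 children=['C'] left=[] right=['S', 'B'] parent=U
Step 5 (right): focus=S path=0/1 depth=2 children=[] left=['O'] right=['B'] parent=U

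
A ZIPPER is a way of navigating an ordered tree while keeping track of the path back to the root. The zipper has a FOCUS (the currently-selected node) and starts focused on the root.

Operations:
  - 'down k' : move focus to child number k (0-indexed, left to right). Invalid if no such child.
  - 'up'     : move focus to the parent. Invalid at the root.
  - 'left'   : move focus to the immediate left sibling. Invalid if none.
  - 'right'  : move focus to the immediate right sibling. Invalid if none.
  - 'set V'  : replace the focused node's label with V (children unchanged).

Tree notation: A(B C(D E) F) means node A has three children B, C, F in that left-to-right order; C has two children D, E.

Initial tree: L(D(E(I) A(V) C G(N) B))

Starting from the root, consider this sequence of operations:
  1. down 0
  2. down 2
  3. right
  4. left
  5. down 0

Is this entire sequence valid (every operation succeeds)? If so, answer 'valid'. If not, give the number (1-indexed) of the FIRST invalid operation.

Answer: 5

Derivation:
Step 1 (down 0): focus=D path=0 depth=1 children=['E', 'A', 'C', 'G', 'B'] left=[] right=[] parent=L
Step 2 (down 2): focus=C path=0/2 depth=2 children=[] left=['E', 'A'] right=['G', 'B'] parent=D
Step 3 (right): focus=G path=0/3 depth=2 children=['N'] left=['E', 'A', 'C'] right=['B'] parent=D
Step 4 (left): focus=C path=0/2 depth=2 children=[] left=['E', 'A'] right=['G', 'B'] parent=D
Step 5 (down 0): INVALID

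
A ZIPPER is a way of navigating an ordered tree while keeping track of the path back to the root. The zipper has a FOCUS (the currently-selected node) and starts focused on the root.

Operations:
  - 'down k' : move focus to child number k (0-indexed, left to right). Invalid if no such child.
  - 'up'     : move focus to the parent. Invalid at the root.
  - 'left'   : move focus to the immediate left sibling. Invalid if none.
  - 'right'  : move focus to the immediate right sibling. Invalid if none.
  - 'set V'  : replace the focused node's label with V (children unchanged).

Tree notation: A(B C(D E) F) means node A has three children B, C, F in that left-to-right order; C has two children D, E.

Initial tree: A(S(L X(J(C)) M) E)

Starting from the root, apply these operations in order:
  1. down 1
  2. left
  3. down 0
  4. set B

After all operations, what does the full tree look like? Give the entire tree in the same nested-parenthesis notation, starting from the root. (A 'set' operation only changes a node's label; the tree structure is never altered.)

Step 1 (down 1): focus=E path=1 depth=1 children=[] left=['S'] right=[] parent=A
Step 2 (left): focus=S path=0 depth=1 children=['L', 'X', 'M'] left=[] right=['E'] parent=A
Step 3 (down 0): focus=L path=0/0 depth=2 children=[] left=[] right=['X', 'M'] parent=S
Step 4 (set B): focus=B path=0/0 depth=2 children=[] left=[] right=['X', 'M'] parent=S

Answer: A(S(B X(J(C)) M) E)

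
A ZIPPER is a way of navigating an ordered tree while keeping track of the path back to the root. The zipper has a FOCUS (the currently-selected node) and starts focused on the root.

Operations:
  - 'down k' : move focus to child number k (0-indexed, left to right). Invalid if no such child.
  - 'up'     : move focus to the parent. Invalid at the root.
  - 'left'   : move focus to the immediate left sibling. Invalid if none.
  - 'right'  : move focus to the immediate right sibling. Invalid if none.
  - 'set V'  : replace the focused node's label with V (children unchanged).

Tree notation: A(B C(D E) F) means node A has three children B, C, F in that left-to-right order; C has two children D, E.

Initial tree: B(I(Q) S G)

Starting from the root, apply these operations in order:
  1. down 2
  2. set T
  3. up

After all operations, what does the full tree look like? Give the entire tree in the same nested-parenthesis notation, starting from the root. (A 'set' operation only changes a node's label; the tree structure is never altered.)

Step 1 (down 2): focus=G path=2 depth=1 children=[] left=['I', 'S'] right=[] parent=B
Step 2 (set T): focus=T path=2 depth=1 children=[] left=['I', 'S'] right=[] parent=B
Step 3 (up): focus=B path=root depth=0 children=['I', 'S', 'T'] (at root)

Answer: B(I(Q) S T)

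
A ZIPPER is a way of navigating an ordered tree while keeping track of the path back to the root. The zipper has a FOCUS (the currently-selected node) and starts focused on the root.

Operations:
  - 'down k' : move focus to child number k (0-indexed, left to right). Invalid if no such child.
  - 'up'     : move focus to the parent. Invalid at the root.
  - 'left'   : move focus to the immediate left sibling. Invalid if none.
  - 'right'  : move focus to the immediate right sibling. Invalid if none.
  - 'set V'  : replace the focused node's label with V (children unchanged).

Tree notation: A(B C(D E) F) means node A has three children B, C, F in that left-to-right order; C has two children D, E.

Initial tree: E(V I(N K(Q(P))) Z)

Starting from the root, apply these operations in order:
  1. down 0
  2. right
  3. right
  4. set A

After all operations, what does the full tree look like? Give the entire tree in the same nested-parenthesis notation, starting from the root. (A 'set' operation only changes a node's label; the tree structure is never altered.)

Step 1 (down 0): focus=V path=0 depth=1 children=[] left=[] right=['I', 'Z'] parent=E
Step 2 (right): focus=I path=1 depth=1 children=['N', 'K'] left=['V'] right=['Z'] parent=E
Step 3 (right): focus=Z path=2 depth=1 children=[] left=['V', 'I'] right=[] parent=E
Step 4 (set A): focus=A path=2 depth=1 children=[] left=['V', 'I'] right=[] parent=E

Answer: E(V I(N K(Q(P))) A)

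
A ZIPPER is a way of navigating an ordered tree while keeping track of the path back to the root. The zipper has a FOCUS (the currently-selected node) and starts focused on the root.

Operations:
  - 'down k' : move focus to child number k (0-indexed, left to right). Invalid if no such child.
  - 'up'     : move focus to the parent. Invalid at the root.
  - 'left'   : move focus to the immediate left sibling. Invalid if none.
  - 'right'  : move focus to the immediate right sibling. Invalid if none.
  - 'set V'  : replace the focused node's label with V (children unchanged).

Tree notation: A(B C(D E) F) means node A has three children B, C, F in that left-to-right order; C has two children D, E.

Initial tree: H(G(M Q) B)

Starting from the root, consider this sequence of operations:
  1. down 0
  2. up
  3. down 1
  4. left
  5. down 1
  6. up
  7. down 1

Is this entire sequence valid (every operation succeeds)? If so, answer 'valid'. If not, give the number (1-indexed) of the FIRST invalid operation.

Answer: valid

Derivation:
Step 1 (down 0): focus=G path=0 depth=1 children=['M', 'Q'] left=[] right=['B'] parent=H
Step 2 (up): focus=H path=root depth=0 children=['G', 'B'] (at root)
Step 3 (down 1): focus=B path=1 depth=1 children=[] left=['G'] right=[] parent=H
Step 4 (left): focus=G path=0 depth=1 children=['M', 'Q'] left=[] right=['B'] parent=H
Step 5 (down 1): focus=Q path=0/1 depth=2 children=[] left=['M'] right=[] parent=G
Step 6 (up): focus=G path=0 depth=1 children=['M', 'Q'] left=[] right=['B'] parent=H
Step 7 (down 1): focus=Q path=0/1 depth=2 children=[] left=['M'] right=[] parent=G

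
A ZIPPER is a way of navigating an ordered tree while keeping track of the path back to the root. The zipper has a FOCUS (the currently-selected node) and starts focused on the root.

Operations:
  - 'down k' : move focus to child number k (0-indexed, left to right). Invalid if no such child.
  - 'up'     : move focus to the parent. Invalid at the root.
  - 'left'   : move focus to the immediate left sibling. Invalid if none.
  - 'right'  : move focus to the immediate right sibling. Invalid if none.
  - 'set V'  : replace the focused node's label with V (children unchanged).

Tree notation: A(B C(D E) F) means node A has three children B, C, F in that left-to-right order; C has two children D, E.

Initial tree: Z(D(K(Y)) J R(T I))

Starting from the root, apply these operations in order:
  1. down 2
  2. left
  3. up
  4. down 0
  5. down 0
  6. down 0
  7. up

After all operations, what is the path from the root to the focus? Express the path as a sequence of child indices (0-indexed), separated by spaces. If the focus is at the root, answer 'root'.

Answer: 0 0

Derivation:
Step 1 (down 2): focus=R path=2 depth=1 children=['T', 'I'] left=['D', 'J'] right=[] parent=Z
Step 2 (left): focus=J path=1 depth=1 children=[] left=['D'] right=['R'] parent=Z
Step 3 (up): focus=Z path=root depth=0 children=['D', 'J', 'R'] (at root)
Step 4 (down 0): focus=D path=0 depth=1 children=['K'] left=[] right=['J', 'R'] parent=Z
Step 5 (down 0): focus=K path=0/0 depth=2 children=['Y'] left=[] right=[] parent=D
Step 6 (down 0): focus=Y path=0/0/0 depth=3 children=[] left=[] right=[] parent=K
Step 7 (up): focus=K path=0/0 depth=2 children=['Y'] left=[] right=[] parent=D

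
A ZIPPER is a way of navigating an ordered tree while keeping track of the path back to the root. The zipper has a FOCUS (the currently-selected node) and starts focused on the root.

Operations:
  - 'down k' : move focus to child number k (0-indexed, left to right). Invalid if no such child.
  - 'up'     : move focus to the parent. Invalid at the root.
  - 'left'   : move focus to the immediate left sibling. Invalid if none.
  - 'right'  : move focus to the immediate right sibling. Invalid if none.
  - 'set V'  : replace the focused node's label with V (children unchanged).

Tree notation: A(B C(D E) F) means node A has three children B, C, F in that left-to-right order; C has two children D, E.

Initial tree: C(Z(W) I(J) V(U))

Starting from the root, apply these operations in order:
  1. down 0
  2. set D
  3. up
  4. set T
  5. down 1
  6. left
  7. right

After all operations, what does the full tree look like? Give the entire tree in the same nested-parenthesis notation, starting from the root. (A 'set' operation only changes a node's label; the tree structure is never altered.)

Step 1 (down 0): focus=Z path=0 depth=1 children=['W'] left=[] right=['I', 'V'] parent=C
Step 2 (set D): focus=D path=0 depth=1 children=['W'] left=[] right=['I', 'V'] parent=C
Step 3 (up): focus=C path=root depth=0 children=['D', 'I', 'V'] (at root)
Step 4 (set T): focus=T path=root depth=0 children=['D', 'I', 'V'] (at root)
Step 5 (down 1): focus=I path=1 depth=1 children=['J'] left=['D'] right=['V'] parent=T
Step 6 (left): focus=D path=0 depth=1 children=['W'] left=[] right=['I', 'V'] parent=T
Step 7 (right): focus=I path=1 depth=1 children=['J'] left=['D'] right=['V'] parent=T

Answer: T(D(W) I(J) V(U))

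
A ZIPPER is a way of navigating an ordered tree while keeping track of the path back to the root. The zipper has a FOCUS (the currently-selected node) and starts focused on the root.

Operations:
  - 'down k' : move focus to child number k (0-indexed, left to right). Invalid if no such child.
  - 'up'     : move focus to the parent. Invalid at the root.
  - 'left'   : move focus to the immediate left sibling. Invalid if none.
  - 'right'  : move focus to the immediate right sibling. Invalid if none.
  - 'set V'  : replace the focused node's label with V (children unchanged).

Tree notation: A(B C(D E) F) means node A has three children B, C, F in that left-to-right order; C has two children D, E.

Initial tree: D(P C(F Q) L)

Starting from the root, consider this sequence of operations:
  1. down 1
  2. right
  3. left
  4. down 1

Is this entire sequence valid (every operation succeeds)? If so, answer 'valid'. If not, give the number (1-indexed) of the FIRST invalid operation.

Step 1 (down 1): focus=C path=1 depth=1 children=['F', 'Q'] left=['P'] right=['L'] parent=D
Step 2 (right): focus=L path=2 depth=1 children=[] left=['P', 'C'] right=[] parent=D
Step 3 (left): focus=C path=1 depth=1 children=['F', 'Q'] left=['P'] right=['L'] parent=D
Step 4 (down 1): focus=Q path=1/1 depth=2 children=[] left=['F'] right=[] parent=C

Answer: valid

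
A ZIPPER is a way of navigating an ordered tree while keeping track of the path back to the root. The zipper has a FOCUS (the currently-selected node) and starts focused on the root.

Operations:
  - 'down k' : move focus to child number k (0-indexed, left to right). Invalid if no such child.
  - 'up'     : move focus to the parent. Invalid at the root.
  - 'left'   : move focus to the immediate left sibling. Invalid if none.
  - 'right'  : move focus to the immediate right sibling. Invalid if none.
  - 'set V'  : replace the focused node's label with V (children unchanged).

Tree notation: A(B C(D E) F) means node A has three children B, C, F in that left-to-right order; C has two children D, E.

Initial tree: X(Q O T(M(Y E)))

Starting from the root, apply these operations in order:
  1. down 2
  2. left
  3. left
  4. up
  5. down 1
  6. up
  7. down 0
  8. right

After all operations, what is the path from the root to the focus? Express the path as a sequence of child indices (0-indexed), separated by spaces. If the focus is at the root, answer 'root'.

Answer: 1

Derivation:
Step 1 (down 2): focus=T path=2 depth=1 children=['M'] left=['Q', 'O'] right=[] parent=X
Step 2 (left): focus=O path=1 depth=1 children=[] left=['Q'] right=['T'] parent=X
Step 3 (left): focus=Q path=0 depth=1 children=[] left=[] right=['O', 'T'] parent=X
Step 4 (up): focus=X path=root depth=0 children=['Q', 'O', 'T'] (at root)
Step 5 (down 1): focus=O path=1 depth=1 children=[] left=['Q'] right=['T'] parent=X
Step 6 (up): focus=X path=root depth=0 children=['Q', 'O', 'T'] (at root)
Step 7 (down 0): focus=Q path=0 depth=1 children=[] left=[] right=['O', 'T'] parent=X
Step 8 (right): focus=O path=1 depth=1 children=[] left=['Q'] right=['T'] parent=X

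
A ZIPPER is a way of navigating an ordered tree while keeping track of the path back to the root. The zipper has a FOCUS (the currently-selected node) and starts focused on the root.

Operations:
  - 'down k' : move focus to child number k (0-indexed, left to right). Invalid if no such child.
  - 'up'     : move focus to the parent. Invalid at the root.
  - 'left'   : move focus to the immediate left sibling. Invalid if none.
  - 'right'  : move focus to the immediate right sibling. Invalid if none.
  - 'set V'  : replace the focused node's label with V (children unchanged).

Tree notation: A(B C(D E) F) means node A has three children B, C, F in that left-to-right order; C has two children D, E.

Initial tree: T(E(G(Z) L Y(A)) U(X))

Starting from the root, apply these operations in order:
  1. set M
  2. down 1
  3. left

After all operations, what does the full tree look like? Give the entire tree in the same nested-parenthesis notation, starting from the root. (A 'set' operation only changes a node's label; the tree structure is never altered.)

Step 1 (set M): focus=M path=root depth=0 children=['E', 'U'] (at root)
Step 2 (down 1): focus=U path=1 depth=1 children=['X'] left=['E'] right=[] parent=M
Step 3 (left): focus=E path=0 depth=1 children=['G', 'L', 'Y'] left=[] right=['U'] parent=M

Answer: M(E(G(Z) L Y(A)) U(X))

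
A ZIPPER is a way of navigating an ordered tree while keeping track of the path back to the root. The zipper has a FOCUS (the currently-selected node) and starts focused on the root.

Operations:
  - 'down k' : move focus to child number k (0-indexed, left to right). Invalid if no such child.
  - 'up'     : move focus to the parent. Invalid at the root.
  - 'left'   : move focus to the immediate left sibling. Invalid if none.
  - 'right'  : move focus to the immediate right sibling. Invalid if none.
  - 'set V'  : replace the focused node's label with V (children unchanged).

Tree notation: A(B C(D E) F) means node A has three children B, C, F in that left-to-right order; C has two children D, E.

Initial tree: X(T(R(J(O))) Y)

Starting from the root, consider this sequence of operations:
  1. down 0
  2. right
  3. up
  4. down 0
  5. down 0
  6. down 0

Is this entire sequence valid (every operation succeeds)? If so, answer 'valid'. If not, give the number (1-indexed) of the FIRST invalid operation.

Step 1 (down 0): focus=T path=0 depth=1 children=['R'] left=[] right=['Y'] parent=X
Step 2 (right): focus=Y path=1 depth=1 children=[] left=['T'] right=[] parent=X
Step 3 (up): focus=X path=root depth=0 children=['T', 'Y'] (at root)
Step 4 (down 0): focus=T path=0 depth=1 children=['R'] left=[] right=['Y'] parent=X
Step 5 (down 0): focus=R path=0/0 depth=2 children=['J'] left=[] right=[] parent=T
Step 6 (down 0): focus=J path=0/0/0 depth=3 children=['O'] left=[] right=[] parent=R

Answer: valid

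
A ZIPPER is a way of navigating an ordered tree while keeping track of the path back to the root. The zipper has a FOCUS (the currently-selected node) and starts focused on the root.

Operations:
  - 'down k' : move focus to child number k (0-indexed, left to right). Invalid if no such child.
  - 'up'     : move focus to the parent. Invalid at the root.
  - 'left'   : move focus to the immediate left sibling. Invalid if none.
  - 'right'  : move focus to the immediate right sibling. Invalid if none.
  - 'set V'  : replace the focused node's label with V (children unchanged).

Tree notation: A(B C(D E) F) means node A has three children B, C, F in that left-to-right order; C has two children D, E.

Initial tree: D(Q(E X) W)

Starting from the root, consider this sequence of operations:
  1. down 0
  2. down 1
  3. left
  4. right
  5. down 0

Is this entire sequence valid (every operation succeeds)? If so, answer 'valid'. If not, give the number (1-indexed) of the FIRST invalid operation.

Step 1 (down 0): focus=Q path=0 depth=1 children=['E', 'X'] left=[] right=['W'] parent=D
Step 2 (down 1): focus=X path=0/1 depth=2 children=[] left=['E'] right=[] parent=Q
Step 3 (left): focus=E path=0/0 depth=2 children=[] left=[] right=['X'] parent=Q
Step 4 (right): focus=X path=0/1 depth=2 children=[] left=['E'] right=[] parent=Q
Step 5 (down 0): INVALID

Answer: 5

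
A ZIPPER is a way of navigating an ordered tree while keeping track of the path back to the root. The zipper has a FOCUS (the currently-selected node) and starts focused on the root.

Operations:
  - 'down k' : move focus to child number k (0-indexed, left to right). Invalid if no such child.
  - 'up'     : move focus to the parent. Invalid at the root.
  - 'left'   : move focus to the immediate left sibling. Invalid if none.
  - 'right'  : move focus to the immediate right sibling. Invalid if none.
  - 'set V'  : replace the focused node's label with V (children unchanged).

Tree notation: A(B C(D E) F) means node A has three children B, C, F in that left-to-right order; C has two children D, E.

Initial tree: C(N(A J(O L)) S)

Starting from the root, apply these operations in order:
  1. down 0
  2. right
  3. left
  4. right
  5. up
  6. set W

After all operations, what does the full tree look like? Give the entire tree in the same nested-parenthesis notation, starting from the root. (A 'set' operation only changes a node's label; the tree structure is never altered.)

Answer: W(N(A J(O L)) S)

Derivation:
Step 1 (down 0): focus=N path=0 depth=1 children=['A', 'J'] left=[] right=['S'] parent=C
Step 2 (right): focus=S path=1 depth=1 children=[] left=['N'] right=[] parent=C
Step 3 (left): focus=N path=0 depth=1 children=['A', 'J'] left=[] right=['S'] parent=C
Step 4 (right): focus=S path=1 depth=1 children=[] left=['N'] right=[] parent=C
Step 5 (up): focus=C path=root depth=0 children=['N', 'S'] (at root)
Step 6 (set W): focus=W path=root depth=0 children=['N', 'S'] (at root)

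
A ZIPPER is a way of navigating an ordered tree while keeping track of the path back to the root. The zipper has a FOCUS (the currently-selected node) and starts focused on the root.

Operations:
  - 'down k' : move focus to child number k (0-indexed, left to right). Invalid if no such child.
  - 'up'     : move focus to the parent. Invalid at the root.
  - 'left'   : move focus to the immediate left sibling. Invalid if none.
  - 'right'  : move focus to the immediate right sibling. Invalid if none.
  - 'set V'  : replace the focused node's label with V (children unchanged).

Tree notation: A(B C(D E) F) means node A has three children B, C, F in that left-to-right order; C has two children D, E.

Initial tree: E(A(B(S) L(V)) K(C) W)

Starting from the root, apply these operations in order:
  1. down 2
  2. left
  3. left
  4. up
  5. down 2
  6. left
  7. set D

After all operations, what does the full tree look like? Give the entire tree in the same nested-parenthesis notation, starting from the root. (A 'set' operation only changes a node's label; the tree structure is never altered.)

Step 1 (down 2): focus=W path=2 depth=1 children=[] left=['A', 'K'] right=[] parent=E
Step 2 (left): focus=K path=1 depth=1 children=['C'] left=['A'] right=['W'] parent=E
Step 3 (left): focus=A path=0 depth=1 children=['B', 'L'] left=[] right=['K', 'W'] parent=E
Step 4 (up): focus=E path=root depth=0 children=['A', 'K', 'W'] (at root)
Step 5 (down 2): focus=W path=2 depth=1 children=[] left=['A', 'K'] right=[] parent=E
Step 6 (left): focus=K path=1 depth=1 children=['C'] left=['A'] right=['W'] parent=E
Step 7 (set D): focus=D path=1 depth=1 children=['C'] left=['A'] right=['W'] parent=E

Answer: E(A(B(S) L(V)) D(C) W)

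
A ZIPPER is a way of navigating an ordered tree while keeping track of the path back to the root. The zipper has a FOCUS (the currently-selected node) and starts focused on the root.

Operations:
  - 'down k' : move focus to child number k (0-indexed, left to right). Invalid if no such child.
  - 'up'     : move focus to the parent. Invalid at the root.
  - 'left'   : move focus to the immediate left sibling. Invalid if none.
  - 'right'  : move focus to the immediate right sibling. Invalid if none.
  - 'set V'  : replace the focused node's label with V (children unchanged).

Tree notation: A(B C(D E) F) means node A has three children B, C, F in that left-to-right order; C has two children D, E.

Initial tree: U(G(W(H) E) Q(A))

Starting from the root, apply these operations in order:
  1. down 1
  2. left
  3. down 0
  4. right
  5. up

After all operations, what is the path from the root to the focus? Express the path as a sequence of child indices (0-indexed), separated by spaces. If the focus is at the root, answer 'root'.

Answer: 0

Derivation:
Step 1 (down 1): focus=Q path=1 depth=1 children=['A'] left=['G'] right=[] parent=U
Step 2 (left): focus=G path=0 depth=1 children=['W', 'E'] left=[] right=['Q'] parent=U
Step 3 (down 0): focus=W path=0/0 depth=2 children=['H'] left=[] right=['E'] parent=G
Step 4 (right): focus=E path=0/1 depth=2 children=[] left=['W'] right=[] parent=G
Step 5 (up): focus=G path=0 depth=1 children=['W', 'E'] left=[] right=['Q'] parent=U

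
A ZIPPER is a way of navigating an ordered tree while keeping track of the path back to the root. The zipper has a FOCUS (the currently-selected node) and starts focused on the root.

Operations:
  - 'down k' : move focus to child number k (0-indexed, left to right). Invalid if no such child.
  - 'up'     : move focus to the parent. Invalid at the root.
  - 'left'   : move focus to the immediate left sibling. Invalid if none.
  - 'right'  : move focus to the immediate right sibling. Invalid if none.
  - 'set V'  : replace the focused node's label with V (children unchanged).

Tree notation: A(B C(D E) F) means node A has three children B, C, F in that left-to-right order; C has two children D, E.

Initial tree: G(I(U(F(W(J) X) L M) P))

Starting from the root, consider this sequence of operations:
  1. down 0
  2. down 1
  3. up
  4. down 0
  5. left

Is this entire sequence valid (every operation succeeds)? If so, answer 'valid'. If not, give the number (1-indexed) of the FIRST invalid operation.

Step 1 (down 0): focus=I path=0 depth=1 children=['U', 'P'] left=[] right=[] parent=G
Step 2 (down 1): focus=P path=0/1 depth=2 children=[] left=['U'] right=[] parent=I
Step 3 (up): focus=I path=0 depth=1 children=['U', 'P'] left=[] right=[] parent=G
Step 4 (down 0): focus=U path=0/0 depth=2 children=['F', 'L', 'M'] left=[] right=['P'] parent=I
Step 5 (left): INVALID

Answer: 5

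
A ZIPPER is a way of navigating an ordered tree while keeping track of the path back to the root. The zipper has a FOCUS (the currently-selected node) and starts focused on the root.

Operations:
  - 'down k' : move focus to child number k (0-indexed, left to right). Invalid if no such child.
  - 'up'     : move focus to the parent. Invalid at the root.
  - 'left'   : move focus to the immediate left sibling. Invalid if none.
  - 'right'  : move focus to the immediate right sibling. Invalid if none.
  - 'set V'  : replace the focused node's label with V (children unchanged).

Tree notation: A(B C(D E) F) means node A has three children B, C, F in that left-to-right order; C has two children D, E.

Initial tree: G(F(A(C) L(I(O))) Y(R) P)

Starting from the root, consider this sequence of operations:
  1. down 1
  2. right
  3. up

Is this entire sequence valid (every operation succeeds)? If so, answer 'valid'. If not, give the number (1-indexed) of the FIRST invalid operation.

Answer: valid

Derivation:
Step 1 (down 1): focus=Y path=1 depth=1 children=['R'] left=['F'] right=['P'] parent=G
Step 2 (right): focus=P path=2 depth=1 children=[] left=['F', 'Y'] right=[] parent=G
Step 3 (up): focus=G path=root depth=0 children=['F', 'Y', 'P'] (at root)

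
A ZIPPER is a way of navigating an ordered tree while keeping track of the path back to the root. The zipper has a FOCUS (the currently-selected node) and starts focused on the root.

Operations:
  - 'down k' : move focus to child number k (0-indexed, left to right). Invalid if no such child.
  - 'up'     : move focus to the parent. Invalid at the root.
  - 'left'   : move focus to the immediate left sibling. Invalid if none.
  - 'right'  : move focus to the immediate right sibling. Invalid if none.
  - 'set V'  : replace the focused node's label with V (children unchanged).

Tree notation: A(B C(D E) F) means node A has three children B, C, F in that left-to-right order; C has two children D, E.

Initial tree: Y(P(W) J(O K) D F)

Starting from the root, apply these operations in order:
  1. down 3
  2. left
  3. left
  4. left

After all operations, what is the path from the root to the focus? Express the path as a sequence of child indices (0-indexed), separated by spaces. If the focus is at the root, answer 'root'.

Answer: 0

Derivation:
Step 1 (down 3): focus=F path=3 depth=1 children=[] left=['P', 'J', 'D'] right=[] parent=Y
Step 2 (left): focus=D path=2 depth=1 children=[] left=['P', 'J'] right=['F'] parent=Y
Step 3 (left): focus=J path=1 depth=1 children=['O', 'K'] left=['P'] right=['D', 'F'] parent=Y
Step 4 (left): focus=P path=0 depth=1 children=['W'] left=[] right=['J', 'D', 'F'] parent=Y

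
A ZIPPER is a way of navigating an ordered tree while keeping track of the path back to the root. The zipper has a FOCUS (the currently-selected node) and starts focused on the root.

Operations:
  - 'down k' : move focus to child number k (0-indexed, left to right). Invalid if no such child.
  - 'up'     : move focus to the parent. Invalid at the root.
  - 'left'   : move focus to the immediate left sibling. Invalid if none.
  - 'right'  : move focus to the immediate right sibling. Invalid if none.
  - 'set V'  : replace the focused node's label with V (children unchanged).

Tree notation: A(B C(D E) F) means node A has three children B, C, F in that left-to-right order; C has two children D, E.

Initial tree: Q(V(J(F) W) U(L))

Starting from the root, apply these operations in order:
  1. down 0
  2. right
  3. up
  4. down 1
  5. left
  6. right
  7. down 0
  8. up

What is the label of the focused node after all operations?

Answer: U

Derivation:
Step 1 (down 0): focus=V path=0 depth=1 children=['J', 'W'] left=[] right=['U'] parent=Q
Step 2 (right): focus=U path=1 depth=1 children=['L'] left=['V'] right=[] parent=Q
Step 3 (up): focus=Q path=root depth=0 children=['V', 'U'] (at root)
Step 4 (down 1): focus=U path=1 depth=1 children=['L'] left=['V'] right=[] parent=Q
Step 5 (left): focus=V path=0 depth=1 children=['J', 'W'] left=[] right=['U'] parent=Q
Step 6 (right): focus=U path=1 depth=1 children=['L'] left=['V'] right=[] parent=Q
Step 7 (down 0): focus=L path=1/0 depth=2 children=[] left=[] right=[] parent=U
Step 8 (up): focus=U path=1 depth=1 children=['L'] left=['V'] right=[] parent=Q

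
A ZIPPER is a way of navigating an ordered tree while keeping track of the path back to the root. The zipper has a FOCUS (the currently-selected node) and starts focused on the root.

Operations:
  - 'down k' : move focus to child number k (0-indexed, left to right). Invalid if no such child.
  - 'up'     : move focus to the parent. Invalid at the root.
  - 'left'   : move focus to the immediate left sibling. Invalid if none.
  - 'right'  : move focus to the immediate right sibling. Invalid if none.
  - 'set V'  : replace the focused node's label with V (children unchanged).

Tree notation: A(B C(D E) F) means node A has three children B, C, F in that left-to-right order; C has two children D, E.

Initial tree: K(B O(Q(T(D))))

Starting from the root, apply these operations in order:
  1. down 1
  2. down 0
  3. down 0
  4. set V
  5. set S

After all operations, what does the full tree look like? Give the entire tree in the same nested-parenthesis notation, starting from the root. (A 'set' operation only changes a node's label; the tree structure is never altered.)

Answer: K(B O(Q(S(D))))

Derivation:
Step 1 (down 1): focus=O path=1 depth=1 children=['Q'] left=['B'] right=[] parent=K
Step 2 (down 0): focus=Q path=1/0 depth=2 children=['T'] left=[] right=[] parent=O
Step 3 (down 0): focus=T path=1/0/0 depth=3 children=['D'] left=[] right=[] parent=Q
Step 4 (set V): focus=V path=1/0/0 depth=3 children=['D'] left=[] right=[] parent=Q
Step 5 (set S): focus=S path=1/0/0 depth=3 children=['D'] left=[] right=[] parent=Q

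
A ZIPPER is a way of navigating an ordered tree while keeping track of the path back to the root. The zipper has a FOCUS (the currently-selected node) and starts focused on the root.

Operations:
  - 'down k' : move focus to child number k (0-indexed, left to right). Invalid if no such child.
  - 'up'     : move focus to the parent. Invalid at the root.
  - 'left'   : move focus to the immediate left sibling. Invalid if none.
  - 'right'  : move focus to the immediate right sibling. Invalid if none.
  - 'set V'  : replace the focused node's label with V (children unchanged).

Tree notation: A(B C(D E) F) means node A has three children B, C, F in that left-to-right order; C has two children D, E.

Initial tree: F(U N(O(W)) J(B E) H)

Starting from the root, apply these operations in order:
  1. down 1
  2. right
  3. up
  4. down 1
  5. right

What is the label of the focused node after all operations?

Step 1 (down 1): focus=N path=1 depth=1 children=['O'] left=['U'] right=['J', 'H'] parent=F
Step 2 (right): focus=J path=2 depth=1 children=['B', 'E'] left=['U', 'N'] right=['H'] parent=F
Step 3 (up): focus=F path=root depth=0 children=['U', 'N', 'J', 'H'] (at root)
Step 4 (down 1): focus=N path=1 depth=1 children=['O'] left=['U'] right=['J', 'H'] parent=F
Step 5 (right): focus=J path=2 depth=1 children=['B', 'E'] left=['U', 'N'] right=['H'] parent=F

Answer: J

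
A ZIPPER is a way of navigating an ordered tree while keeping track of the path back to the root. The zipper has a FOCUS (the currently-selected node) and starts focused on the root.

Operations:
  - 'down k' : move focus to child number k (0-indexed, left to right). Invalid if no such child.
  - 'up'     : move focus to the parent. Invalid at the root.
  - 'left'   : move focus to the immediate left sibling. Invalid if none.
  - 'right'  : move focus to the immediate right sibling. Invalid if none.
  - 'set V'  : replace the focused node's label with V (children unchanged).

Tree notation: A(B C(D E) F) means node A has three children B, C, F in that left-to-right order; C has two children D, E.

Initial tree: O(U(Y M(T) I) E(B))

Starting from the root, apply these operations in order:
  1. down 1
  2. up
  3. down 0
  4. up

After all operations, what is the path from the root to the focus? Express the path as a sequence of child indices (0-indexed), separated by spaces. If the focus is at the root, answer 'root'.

Answer: root

Derivation:
Step 1 (down 1): focus=E path=1 depth=1 children=['B'] left=['U'] right=[] parent=O
Step 2 (up): focus=O path=root depth=0 children=['U', 'E'] (at root)
Step 3 (down 0): focus=U path=0 depth=1 children=['Y', 'M', 'I'] left=[] right=['E'] parent=O
Step 4 (up): focus=O path=root depth=0 children=['U', 'E'] (at root)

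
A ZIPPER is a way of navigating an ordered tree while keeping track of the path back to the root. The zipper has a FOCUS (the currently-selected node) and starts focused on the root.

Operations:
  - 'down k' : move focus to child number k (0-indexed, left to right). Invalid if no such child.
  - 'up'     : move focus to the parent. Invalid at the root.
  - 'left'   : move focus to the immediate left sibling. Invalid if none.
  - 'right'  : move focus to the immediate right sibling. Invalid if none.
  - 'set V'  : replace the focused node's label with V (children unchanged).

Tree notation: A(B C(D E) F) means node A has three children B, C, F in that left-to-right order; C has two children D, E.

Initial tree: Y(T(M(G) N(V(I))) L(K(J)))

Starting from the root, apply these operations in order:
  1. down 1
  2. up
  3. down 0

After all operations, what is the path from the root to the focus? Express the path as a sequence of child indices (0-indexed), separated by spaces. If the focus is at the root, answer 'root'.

Step 1 (down 1): focus=L path=1 depth=1 children=['K'] left=['T'] right=[] parent=Y
Step 2 (up): focus=Y path=root depth=0 children=['T', 'L'] (at root)
Step 3 (down 0): focus=T path=0 depth=1 children=['M', 'N'] left=[] right=['L'] parent=Y

Answer: 0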